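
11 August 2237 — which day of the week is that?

Doomsday rule: the anchor day for the 2200s is Friday. For year 37: 37÷12 = 3 r 1, and 1÷4 = 0, so 3+1+0 = 4.
Friday + 4 ≡ Tuesday — that's 2237's doomsday.
In August the doomsday date is Aug 8.
Aug 11 is 3 days after Aug 8; 3 mod 7 = 3, so Tuesday + 3 = Friday.

Friday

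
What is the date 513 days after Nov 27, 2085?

+365 (one year) → Nov 27, 2086 (148 left).
Nov has 30 days: +4 → Dec 1, 2086 (144 left).
Dec has 31 days: +31 → Jan 1, 2087 (113 left).
Jan has 31 days: +31 → Feb 1, 2087 (82 left).
Feb has 28 days: +28 → Mar 1, 2087 (54 left).
Mar has 31 days: +31 → Apr 1, 2087 (23 left).
+23 → Apr 24, 2087.

April 24, 2087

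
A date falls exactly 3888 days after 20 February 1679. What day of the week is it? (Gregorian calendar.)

First find the weekday of Feb 20, 1679. Doomsday rule: the anchor day for the 1600s is Tuesday. For year 79: 79÷12 = 6 r 7, and 7÷4 = 1, so 6+7+1 = 14.
Tuesday + 14 ≡ Tuesday — that's 1679's doomsday.
In February the doomsday date is Feb 28 (1679 is not a leap year).
Feb 20 is 8 days before Feb 28; 8 mod 7 = 1, so Tuesday − 1 = Monday.
3888 mod 7 = 3, so 3888 days after a Monday is Monday + 3 = Thursday.

Thursday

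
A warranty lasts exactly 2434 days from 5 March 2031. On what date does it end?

+366 (one year; includes Feb 29, 2032) → Mar 5, 2032 (2068 left).
+365 (one year) → Mar 5, 2033 (1703 left).
+365 (one year) → Mar 5, 2034 (1338 left).
+365 (one year) → Mar 5, 2035 (973 left).
+366 (one year; includes Feb 29, 2036) → Mar 5, 2036 (607 left).
+365 (one year) → Mar 5, 2037 (242 left).
Mar has 31 days: +27 → Apr 1, 2037 (215 left).
Apr has 30 days: +30 → May 1, 2037 (185 left).
May has 31 days: +31 → Jun 1, 2037 (154 left).
Jun has 30 days: +30 → Jul 1, 2037 (124 left).
Jul has 31 days: +31 → Aug 1, 2037 (93 left).
Aug has 31 days: +31 → Sep 1, 2037 (62 left).
Sep has 30 days: +30 → Oct 1, 2037 (32 left).
Oct has 31 days: +31 → Nov 1, 2037 (1 left).
+1 → Nov 2, 2037.

November 2, 2037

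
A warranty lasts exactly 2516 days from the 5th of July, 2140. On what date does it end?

May 26, 2147

+365 (one year) → Jul 5, 2141 (2151 left).
+365 (one year) → Jul 5, 2142 (1786 left).
+365 (one year) → Jul 5, 2143 (1421 left).
+366 (one year; includes Feb 29, 2144) → Jul 5, 2144 (1055 left).
+365 (one year) → Jul 5, 2145 (690 left).
+365 (one year) → Jul 5, 2146 (325 left).
Jul has 31 days: +27 → Aug 1, 2146 (298 left).
Aug has 31 days: +31 → Sep 1, 2146 (267 left).
Sep has 30 days: +30 → Oct 1, 2146 (237 left).
Oct has 31 days: +31 → Nov 1, 2146 (206 left).
Nov has 30 days: +30 → Dec 1, 2146 (176 left).
Dec has 31 days: +31 → Jan 1, 2147 (145 left).
Jan has 31 days: +31 → Feb 1, 2147 (114 left).
Feb has 28 days: +28 → Mar 1, 2147 (86 left).
Mar has 31 days: +31 → Apr 1, 2147 (55 left).
Apr has 30 days: +30 → May 1, 2147 (25 left).
+25 → May 26, 2147.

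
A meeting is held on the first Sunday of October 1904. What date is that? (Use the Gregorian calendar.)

October 2, 1904

October 1, 1904 is a Saturday.
The first Sunday is therefore October 2 (1 days later).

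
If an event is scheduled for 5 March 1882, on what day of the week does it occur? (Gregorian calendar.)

Sunday

Doomsday rule: the anchor day for the 1800s is Friday. For year 82: 82÷12 = 6 r 10, and 10÷4 = 2, so 6+10+2 = 18.
Friday + 18 ≡ Tuesday — that's 1882's doomsday.
In March the doomsday date is Mar 14.
Mar 5 is 9 days before Mar 14; 9 mod 7 = 2, so Tuesday − 2 = Sunday.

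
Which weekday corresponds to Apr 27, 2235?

Doomsday rule: the anchor day for the 2200s is Friday. For year 35: 35÷12 = 2 r 11, and 11÷4 = 2, so 2+11+2 = 15.
Friday + 15 ≡ Saturday — that's 2235's doomsday.
In April the doomsday date is Apr 4.
Apr 27 is 23 days after Apr 4; 23 mod 7 = 2, so Saturday + 2 = Monday.

Monday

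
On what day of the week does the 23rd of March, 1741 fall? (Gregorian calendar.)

Doomsday rule: the anchor day for the 1700s is Sunday. For year 41: 41÷12 = 3 r 5, and 5÷4 = 1, so 3+5+1 = 9.
Sunday + 9 ≡ Tuesday — that's 1741's doomsday.
In March the doomsday date is Mar 14.
Mar 23 is 9 days after Mar 14; 9 mod 7 = 2, so Tuesday + 2 = Thursday.

Thursday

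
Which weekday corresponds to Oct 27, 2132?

Monday

Doomsday rule: the anchor day for the 2100s is Sunday. For year 32: 32÷12 = 2 r 8, and 8÷4 = 2, so 2+8+2 = 12.
Sunday + 12 ≡ Friday — that's 2132's doomsday.
In October the doomsday date is Oct 10.
Oct 27 is 17 days after Oct 10; 17 mod 7 = 3, so Friday + 3 = Monday.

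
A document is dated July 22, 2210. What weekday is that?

Sunday

Doomsday rule: the anchor day for the 2200s is Friday. For year 10: 10÷12 = 0 r 10, and 10÷4 = 2, so 0+10+2 = 12.
Friday + 12 ≡ Wednesday — that's 2210's doomsday.
In July the doomsday date is Jul 11.
Jul 22 is 11 days after Jul 11; 11 mod 7 = 4, so Wednesday + 4 = Sunday.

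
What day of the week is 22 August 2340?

Doomsday rule: the anchor day for the 2300s is Wednesday. For year 40: 40÷12 = 3 r 4, and 4÷4 = 1, so 3+4+1 = 8.
Wednesday + 8 ≡ Thursday — that's 2340's doomsday.
In August the doomsday date is Aug 8.
Aug 22 is 14 days after Aug 8; 14 mod 7 = 0, so Thursday + 0 = Thursday.

Thursday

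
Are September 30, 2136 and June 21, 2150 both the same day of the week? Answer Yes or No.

From Sep 30, 2136 to Jun 21, 2150 is 5012 days.
5012 mod 7 = 0, so they are the same weekday.
(Sep 30, 2136 is a Sunday; Jun 21, 2150 is a Sunday.)

Yes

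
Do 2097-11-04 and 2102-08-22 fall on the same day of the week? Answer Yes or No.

From Nov 4, 2097 to Aug 22, 2102 is 1751 days.
1751 mod 7 = 1, so they are different weekdays.
(Nov 4, 2097 is a Monday; Aug 22, 2102 is a Tuesday.)

No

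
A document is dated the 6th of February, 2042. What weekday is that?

Doomsday rule: the anchor day for the 2000s is Tuesday. For year 42: 42÷12 = 3 r 6, and 6÷4 = 1, so 3+6+1 = 10.
Tuesday + 10 ≡ Friday — that's 2042's doomsday.
In February the doomsday date is Feb 28 (2042 is not a leap year).
Feb 6 is 22 days before Feb 28; 22 mod 7 = 1, so Friday − 1 = Thursday.

Thursday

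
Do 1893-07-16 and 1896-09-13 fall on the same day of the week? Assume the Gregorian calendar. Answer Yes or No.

From Jul 16, 1893 to Sep 13, 1896 is 1155 days.
1155 mod 7 = 0, so they are the same weekday.
(Jul 16, 1893 is a Sunday; Sep 13, 1896 is a Sunday.)

Yes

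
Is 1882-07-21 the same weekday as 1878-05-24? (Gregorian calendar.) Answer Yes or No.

Yes

From May 24, 1878 to Jul 21, 1882 is 1519 days.
1519 mod 7 = 0, so they are the same weekday.
(May 24, 1878 is a Friday; Jul 21, 1882 is a Friday.)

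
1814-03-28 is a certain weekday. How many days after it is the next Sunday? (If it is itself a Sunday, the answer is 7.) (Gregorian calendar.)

Mar 28, 1814 is a Monday.
From Monday to the next Sunday is 6 days.

6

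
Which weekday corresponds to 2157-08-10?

Doomsday rule: the anchor day for the 2100s is Sunday. For year 57: 57÷12 = 4 r 9, and 9÷4 = 2, so 4+9+2 = 15.
Sunday + 15 ≡ Monday — that's 2157's doomsday.
In August the doomsday date is Aug 8.
Aug 10 is 2 days after Aug 8; 2 mod 7 = 2, so Monday + 2 = Wednesday.

Wednesday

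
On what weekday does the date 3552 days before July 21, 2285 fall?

Saturday

First find the weekday of Jul 21, 2285. Doomsday rule: the anchor day for the 2200s is Friday. For year 85: 85÷12 = 7 r 1, and 1÷4 = 0, so 7+1+0 = 8.
Friday + 8 ≡ Saturday — that's 2285's doomsday.
In July the doomsday date is Jul 11.
Jul 21 is 10 days after Jul 11; 10 mod 7 = 3, so Saturday + 3 = Tuesday.
3552 mod 7 = 3, so 3552 days before a Tuesday is Tuesday − 3 = Saturday.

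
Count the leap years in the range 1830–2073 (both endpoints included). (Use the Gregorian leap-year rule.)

Multiples of 4 in [1830,2073]: 61.
Of those, multiples of 100: 2 (not leap unless ÷400).
Multiples of 400: 1.
Leap years = 61 − 2 + 1 = 60.

60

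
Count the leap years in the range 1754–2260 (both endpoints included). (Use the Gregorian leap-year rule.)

123

Multiples of 4 in [1754,2260]: 127.
Of those, multiples of 100: 5 (not leap unless ÷400).
Multiples of 400: 1.
Leap years = 127 − 5 + 1 = 123.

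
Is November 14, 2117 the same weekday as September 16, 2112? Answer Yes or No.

No

From Sep 16, 2112 to Nov 14, 2117 is 1885 days.
1885 mod 7 = 2, so they are different weekdays.
(Sep 16, 2112 is a Friday; Nov 14, 2117 is a Sunday.)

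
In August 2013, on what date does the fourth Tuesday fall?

August 27, 2013

August 1, 2013 is a Thursday.
The first Tuesday is therefore August 6 (5 days later).
The fourth Tuesday is 6 + 3×7 = August 27.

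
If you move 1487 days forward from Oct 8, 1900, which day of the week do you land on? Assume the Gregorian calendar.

Thursday

First find the weekday of Oct 8, 1900. Doomsday rule: the anchor day for the 1900s is Wednesday. For year 00: 0÷12 = 0 r 0, and 0÷4 = 0, so 0+0+0 = 0.
Wednesday + 0 ≡ Wednesday — that's 1900's doomsday.
In October the doomsday date is Oct 10.
Oct 8 is 2 days before Oct 10; 2 mod 7 = 2, so Wednesday − 2 = Monday.
1487 mod 7 = 3, so 1487 days after a Monday is Monday + 3 = Thursday.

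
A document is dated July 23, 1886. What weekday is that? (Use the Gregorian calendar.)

Doomsday rule: the anchor day for the 1800s is Friday. For year 86: 86÷12 = 7 r 2, and 2÷4 = 0, so 7+2+0 = 9.
Friday + 9 ≡ Sunday — that's 1886's doomsday.
In July the doomsday date is Jul 11.
Jul 23 is 12 days after Jul 11; 12 mod 7 = 5, so Sunday + 5 = Friday.

Friday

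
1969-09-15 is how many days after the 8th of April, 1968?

Apr 8, 1968 → Apr 8, 1969: 365 days.
Apr 8, 1969 → May 8, 1969: 30 days (April has 30).
May 8, 1969 → Jun 8, 1969: 31 days (May has 31).
Jun 8, 1969 → Jul 8, 1969: 30 days (June has 30).
Jul 8, 1969 → Aug 8, 1969: 31 days (July has 31).
Aug 8, 1969 → Sep 8, 1969: 31 days (August has 31).
Sep 8, 1969 → Sep 15, 1969: 7 days.
Total: 525 days.

525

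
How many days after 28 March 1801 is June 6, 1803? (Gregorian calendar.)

800

Mar 28, 1801 → Mar 28, 1802: 365 days.
Mar 28, 1802 → Mar 28, 1803: 365 days.
Mar 28, 1803 → Apr 28, 1803: 31 days (March has 31).
Apr 28, 1803 → May 28, 1803: 30 days (April has 30).
May 28, 1803 → Jun 6, 1803: 9 days.
Total: 800 days.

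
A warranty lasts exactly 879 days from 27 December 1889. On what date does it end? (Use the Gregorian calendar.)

+365 (one year) → Dec 27, 1890 (514 left).
+365 (one year) → Dec 27, 1891 (149 left).
Dec has 31 days: +5 → Jan 1, 1892 (144 left).
Jan has 31 days: +31 → Feb 1, 1892 (113 left).
Feb has 29 days: +29 → Mar 1, 1892 (84 left).
Mar has 31 days: +31 → Apr 1, 1892 (53 left).
Apr has 30 days: +30 → May 1, 1892 (23 left).
+23 → May 24, 1892.

May 24, 1892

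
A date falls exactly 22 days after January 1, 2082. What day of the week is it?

First find the weekday of Jan 1, 2082. Doomsday rule: the anchor day for the 2000s is Tuesday. For year 82: 82÷12 = 6 r 10, and 10÷4 = 2, so 6+10+2 = 18.
Tuesday + 18 ≡ Saturday — that's 2082's doomsday.
In January the doomsday date is Jan 3 (2082 is not a leap year).
Jan 1 is 2 days before Jan 3; 2 mod 7 = 2, so Saturday − 2 = Thursday.
22 mod 7 = 1, so 22 days after a Thursday is Thursday + 1 = Friday.

Friday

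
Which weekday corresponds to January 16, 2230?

Saturday

Doomsday rule: the anchor day for the 2200s is Friday. For year 30: 30÷12 = 2 r 6, and 6÷4 = 1, so 2+6+1 = 9.
Friday + 9 ≡ Sunday — that's 2230's doomsday.
In January the doomsday date is Jan 3 (2230 is not a leap year).
Jan 16 is 13 days after Jan 3; 13 mod 7 = 6, so Sunday + 6 = Saturday.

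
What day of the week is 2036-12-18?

Doomsday rule: the anchor day for the 2000s is Tuesday. For year 36: 36÷12 = 3 r 0, and 0÷4 = 0, so 3+0+0 = 3.
Tuesday + 3 ≡ Friday — that's 2036's doomsday.
In December the doomsday date is Dec 12.
Dec 18 is 6 days after Dec 12; 6 mod 7 = 6, so Friday + 6 = Thursday.

Thursday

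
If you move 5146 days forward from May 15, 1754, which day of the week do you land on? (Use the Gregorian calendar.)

May 15, 1754 is a Wednesday.
5146 mod 7 = 1, so 5146 days after a Wednesday is Wednesday + 1 = Thursday.

Thursday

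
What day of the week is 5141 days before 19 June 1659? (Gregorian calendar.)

Jun 19, 1659 is a Thursday.
5141 mod 7 = 3, so 5141 days before a Thursday is Thursday − 3 = Monday.

Monday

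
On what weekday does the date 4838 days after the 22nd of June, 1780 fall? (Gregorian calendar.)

Friday

First find the weekday of Jun 22, 1780. Doomsday rule: the anchor day for the 1700s is Sunday. For year 80: 80÷12 = 6 r 8, and 8÷4 = 2, so 6+8+2 = 16.
Sunday + 16 ≡ Tuesday — that's 1780's doomsday.
In June the doomsday date is Jun 6.
Jun 22 is 16 days after Jun 6; 16 mod 7 = 2, so Tuesday + 2 = Thursday.
4838 mod 7 = 1, so 4838 days after a Thursday is Thursday + 1 = Friday.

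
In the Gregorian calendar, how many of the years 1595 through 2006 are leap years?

100

Multiples of 4 in [1595,2006]: 103.
Of those, multiples of 100: 5 (not leap unless ÷400).
Multiples of 400: 2.
Leap years = 103 − 5 + 2 = 100.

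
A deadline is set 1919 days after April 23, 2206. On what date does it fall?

July 25, 2211

+365 (one year) → Apr 23, 2207 (1554 left).
+366 (one year; includes Feb 29, 2208) → Apr 23, 2208 (1188 left).
+365 (one year) → Apr 23, 2209 (823 left).
+365 (one year) → Apr 23, 2210 (458 left).
+365 (one year) → Apr 23, 2211 (93 left).
Apr has 30 days: +8 → May 1, 2211 (85 left).
May has 31 days: +31 → Jun 1, 2211 (54 left).
Jun has 30 days: +30 → Jul 1, 2211 (24 left).
+24 → Jul 25, 2211.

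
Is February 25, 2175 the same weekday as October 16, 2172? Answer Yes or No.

From Oct 16, 2172 to Feb 25, 2175 is 862 days.
862 mod 7 = 1, so they are different weekdays.
(Oct 16, 2172 is a Friday; Feb 25, 2175 is a Saturday.)

No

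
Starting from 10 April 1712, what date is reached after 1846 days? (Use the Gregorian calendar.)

+365 (one year) → Apr 10, 1713 (1481 left).
+365 (one year) → Apr 10, 1714 (1116 left).
+365 (one year) → Apr 10, 1715 (751 left).
+366 (one year; includes Feb 29, 1716) → Apr 10, 1716 (385 left).
Apr has 30 days: +21 → May 1, 1716 (364 left).
May has 31 days: +31 → Jun 1, 1716 (333 left).
Jun has 30 days: +30 → Jul 1, 1716 (303 left).
Jul has 31 days: +31 → Aug 1, 1716 (272 left).
Aug has 31 days: +31 → Sep 1, 1716 (241 left).
Sep has 30 days: +30 → Oct 1, 1716 (211 left).
Oct has 31 days: +31 → Nov 1, 1716 (180 left).
Nov has 30 days: +30 → Dec 1, 1716 (150 left).
Dec has 31 days: +31 → Jan 1, 1717 (119 left).
Jan has 31 days: +31 → Feb 1, 1717 (88 left).
Feb has 28 days: +28 → Mar 1, 1717 (60 left).
Mar has 31 days: +31 → Apr 1, 1717 (29 left).
+29 → Apr 30, 1717.

April 30, 1717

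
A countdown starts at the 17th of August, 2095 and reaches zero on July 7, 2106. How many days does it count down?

Aug 17, 2095 → Aug 17, 2096: 366 days (Feb 29, 2096 is in that span).
Aug 17, 2096 → Aug 17, 2097: 365 days.
Aug 17, 2097 → Aug 17, 2098: 365 days.
Aug 17, 2098 → Aug 17, 2099: 365 days.
Aug 17, 2099 → Aug 17, 2100: 365 days.
Aug 17, 2100 → Aug 17, 2101: 365 days.
Aug 17, 2101 → Aug 17, 2102: 365 days.
Aug 17, 2102 → Aug 17, 2103: 365 days.
Aug 17, 2103 → Aug 17, 2104: 366 days (Feb 29, 2104 is in that span).
Aug 17, 2104 → Aug 17, 2105: 365 days.
Aug 17, 2105 → Sep 17, 2105: 31 days (August has 31).
Sep 17, 2105 → Oct 17, 2105: 30 days (September has 30).
Oct 17, 2105 → Nov 17, 2105: 31 days (October has 31).
Nov 17, 2105 → Dec 17, 2105: 30 days (November has 30).
Dec 17, 2105 → Jan 17, 2106: 31 days (December has 31).
Jan 17, 2106 → Feb 17, 2106: 31 days (January has 31).
Feb 17, 2106 → Mar 17, 2106: 28 days (February has 28).
Mar 17, 2106 → Apr 17, 2106: 31 days (March has 31).
Apr 17, 2106 → May 17, 2106: 30 days (April has 30).
May 17, 2106 → Jun 17, 2106: 31 days (May has 31).
Jun 17, 2106 → Jul 7, 2106: 20 days.
Total: 3976 days.

3976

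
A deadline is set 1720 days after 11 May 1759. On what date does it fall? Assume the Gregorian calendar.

+366 (one year; includes Feb 29, 1760) → May 11, 1760 (1354 left).
+365 (one year) → May 11, 1761 (989 left).
+365 (one year) → May 11, 1762 (624 left).
+365 (one year) → May 11, 1763 (259 left).
May has 31 days: +21 → Jun 1, 1763 (238 left).
Jun has 30 days: +30 → Jul 1, 1763 (208 left).
Jul has 31 days: +31 → Aug 1, 1763 (177 left).
Aug has 31 days: +31 → Sep 1, 1763 (146 left).
Sep has 30 days: +30 → Oct 1, 1763 (116 left).
Oct has 31 days: +31 → Nov 1, 1763 (85 left).
Nov has 30 days: +30 → Dec 1, 1763 (55 left).
Dec has 31 days: +31 → Jan 1, 1764 (24 left).
+24 → Jan 25, 1764.

January 25, 1764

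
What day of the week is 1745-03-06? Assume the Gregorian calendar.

Saturday

Doomsday rule: the anchor day for the 1700s is Sunday. For year 45: 45÷12 = 3 r 9, and 9÷4 = 2, so 3+9+2 = 14.
Sunday + 14 ≡ Sunday — that's 1745's doomsday.
In March the doomsday date is Mar 14.
Mar 6 is 8 days before Mar 14; 8 mod 7 = 1, so Sunday − 1 = Saturday.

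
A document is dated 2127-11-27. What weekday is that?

January 1, 2127 is a Wednesday.
Jan 1, 2127 → Feb 1, 2127: 31 days (January has 31).
Feb 1, 2127 → Mar 1, 2127: 28 days (February has 28).
Mar 1, 2127 → Apr 1, 2127: 31 days (March has 31).
Apr 1, 2127 → May 1, 2127: 30 days (April has 30).
May 1, 2127 → Jun 1, 2127: 31 days (May has 31).
Jun 1, 2127 → Jul 1, 2127: 30 days (June has 30).
Jul 1, 2127 → Aug 1, 2127: 31 days (July has 31).
Aug 1, 2127 → Sep 1, 2127: 31 days (August has 31).
Sep 1, 2127 → Oct 1, 2127: 30 days (September has 30).
Oct 1, 2127 → Nov 1, 2127: 31 days (October has 31).
Nov 1, 2127 → Nov 27, 2127: 26 days.
Total: 330 days.
330 mod 7 = 1, so Wednesday + 1 = Thursday.

Thursday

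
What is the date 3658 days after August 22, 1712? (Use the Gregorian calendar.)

August 28, 1722

+365 (one year) → Aug 22, 1713 (3293 left).
+365 (one year) → Aug 22, 1714 (2928 left).
+365 (one year) → Aug 22, 1715 (2563 left).
+366 (one year; includes Feb 29, 1716) → Aug 22, 1716 (2197 left).
+365 (one year) → Aug 22, 1717 (1832 left).
+365 (one year) → Aug 22, 1718 (1467 left).
+365 (one year) → Aug 22, 1719 (1102 left).
+366 (one year; includes Feb 29, 1720) → Aug 22, 1720 (736 left).
+365 (one year) → Aug 22, 1721 (371 left).
Aug has 31 days: +10 → Sep 1, 1721 (361 left).
Sep has 30 days: +30 → Oct 1, 1721 (331 left).
Oct has 31 days: +31 → Nov 1, 1721 (300 left).
Nov has 30 days: +30 → Dec 1, 1721 (270 left).
Dec has 31 days: +31 → Jan 1, 1722 (239 left).
Jan has 31 days: +31 → Feb 1, 1722 (208 left).
Feb has 28 days: +28 → Mar 1, 1722 (180 left).
Mar has 31 days: +31 → Apr 1, 1722 (149 left).
Apr has 30 days: +30 → May 1, 1722 (119 left).
May has 31 days: +31 → Jun 1, 1722 (88 left).
Jun has 30 days: +30 → Jul 1, 1722 (58 left).
Jul has 31 days: +31 → Aug 1, 1722 (27 left).
+27 → Aug 28, 1722.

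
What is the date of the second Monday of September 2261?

September 9, 2261

September 1, 2261 is a Sunday.
The first Monday is therefore September 2 (1 days later).
The second Monday is 2 + 1×7 = September 9.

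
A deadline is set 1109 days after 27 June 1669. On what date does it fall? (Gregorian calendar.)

+365 (one year) → Jun 27, 1670 (744 left).
+365 (one year) → Jun 27, 1671 (379 left).
Jun has 30 days: +4 → Jul 1, 1671 (375 left).
Jul has 31 days: +31 → Aug 1, 1671 (344 left).
Aug has 31 days: +31 → Sep 1, 1671 (313 left).
Sep has 30 days: +30 → Oct 1, 1671 (283 left).
Oct has 31 days: +31 → Nov 1, 1671 (252 left).
Nov has 30 days: +30 → Dec 1, 1671 (222 left).
Dec has 31 days: +31 → Jan 1, 1672 (191 left).
Jan has 31 days: +31 → Feb 1, 1672 (160 left).
Feb has 29 days: +29 → Mar 1, 1672 (131 left).
Mar has 31 days: +31 → Apr 1, 1672 (100 left).
Apr has 30 days: +30 → May 1, 1672 (70 left).
May has 31 days: +31 → Jun 1, 1672 (39 left).
Jun has 30 days: +30 → Jul 1, 1672 (9 left).
+9 → Jul 10, 1672.

July 10, 1672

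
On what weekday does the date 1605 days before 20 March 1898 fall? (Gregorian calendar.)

Mar 20, 1898 is a Sunday.
1605 mod 7 = 2, so 1605 days before a Sunday is Sunday − 2 = Friday.

Friday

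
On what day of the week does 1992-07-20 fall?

Monday

Doomsday rule: the anchor day for the 1900s is Wednesday. For year 92: 92÷12 = 7 r 8, and 8÷4 = 2, so 7+8+2 = 17.
Wednesday + 17 ≡ Saturday — that's 1992's doomsday.
In July the doomsday date is Jul 11.
Jul 20 is 9 days after Jul 11; 9 mod 7 = 2, so Saturday + 2 = Monday.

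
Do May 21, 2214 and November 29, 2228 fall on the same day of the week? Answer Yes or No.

Yes

From May 21, 2214 to Nov 29, 2228 is 5306 days.
5306 mod 7 = 0, so they are the same weekday.
(May 21, 2214 is a Saturday; Nov 29, 2228 is a Saturday.)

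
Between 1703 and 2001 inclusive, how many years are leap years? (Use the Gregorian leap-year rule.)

Multiples of 4 in [1703,2001]: 75.
Of those, multiples of 100: 3 (not leap unless ÷400).
Multiples of 400: 1.
Leap years = 75 − 3 + 1 = 73.

73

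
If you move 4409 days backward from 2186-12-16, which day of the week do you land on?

First find the weekday of Dec 16, 2186. Doomsday rule: the anchor day for the 2100s is Sunday. For year 86: 86÷12 = 7 r 2, and 2÷4 = 0, so 7+2+0 = 9.
Sunday + 9 ≡ Tuesday — that's 2186's doomsday.
In December the doomsday date is Dec 12.
Dec 16 is 4 days after Dec 12; 4 mod 7 = 4, so Tuesday + 4 = Saturday.
4409 mod 7 = 6, so 4409 days before a Saturday is Saturday − 6 = Sunday.

Sunday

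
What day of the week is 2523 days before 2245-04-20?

Apr 20, 2245 is a Sunday.
2523 mod 7 = 3, so 2523 days before a Sunday is Sunday − 3 = Thursday.

Thursday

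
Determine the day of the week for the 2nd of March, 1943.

Tuesday

Doomsday rule: the anchor day for the 1900s is Wednesday. For year 43: 43÷12 = 3 r 7, and 7÷4 = 1, so 3+7+1 = 11.
Wednesday + 11 ≡ Sunday — that's 1943's doomsday.
In March the doomsday date is Mar 14.
Mar 2 is 12 days before Mar 14; 12 mod 7 = 5, so Sunday − 5 = Tuesday.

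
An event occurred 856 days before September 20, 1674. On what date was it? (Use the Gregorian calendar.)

May 17, 1672

−365 (one year) → Sep 20, 1673 (491 left).
−365 (one year) → Sep 20, 1672 (126 left).
−20 → Aug 31, 1672 (end of Aug, 31 days; 106 left).
−31 → Jul 31, 1672 (end of Jul, 31 days; 75 left).
−31 → Jun 30, 1672 (end of Jun, 30 days; 44 left).
−30 → May 31, 1672 (end of May, 31 days; 14 left).
−14 → May 17, 1672.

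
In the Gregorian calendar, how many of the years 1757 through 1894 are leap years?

Multiples of 4 in [1757,1894]: 34.
Of those, multiples of 100: 1 (not leap unless ÷400).
Multiples of 400: 0.
Leap years = 34 − 1 + 0 = 33.

33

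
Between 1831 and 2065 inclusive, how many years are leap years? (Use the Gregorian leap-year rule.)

58

Multiples of 4 in [1831,2065]: 59.
Of those, multiples of 100: 2 (not leap unless ÷400).
Multiples of 400: 1.
Leap years = 59 − 2 + 1 = 58.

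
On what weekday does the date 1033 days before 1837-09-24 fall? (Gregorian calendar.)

Wednesday

First find the weekday of Sep 24, 1837. Doomsday rule: the anchor day for the 1800s is Friday. For year 37: 37÷12 = 3 r 1, and 1÷4 = 0, so 3+1+0 = 4.
Friday + 4 ≡ Tuesday — that's 1837's doomsday.
In September the doomsday date is Sep 5.
Sep 24 is 19 days after Sep 5; 19 mod 7 = 5, so Tuesday + 5 = Sunday.
1033 mod 7 = 4, so 1033 days before a Sunday is Sunday − 4 = Wednesday.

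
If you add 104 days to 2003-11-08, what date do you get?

Nov has 30 days: +23 → Dec 1, 2003 (81 left).
Dec has 31 days: +31 → Jan 1, 2004 (50 left).
Jan has 31 days: +31 → Feb 1, 2004 (19 left).
+19 → Feb 20, 2004.

February 20, 2004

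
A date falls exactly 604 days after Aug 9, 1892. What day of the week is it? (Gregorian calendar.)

Aug 9, 1892 is a Tuesday.
604 mod 7 = 2, so 604 days after a Tuesday is Tuesday + 2 = Thursday.

Thursday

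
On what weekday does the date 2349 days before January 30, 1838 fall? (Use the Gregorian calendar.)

First find the weekday of Jan 30, 1838. Doomsday rule: the anchor day for the 1800s is Friday. For year 38: 38÷12 = 3 r 2, and 2÷4 = 0, so 3+2+0 = 5.
Friday + 5 ≡ Wednesday — that's 1838's doomsday.
In January the doomsday date is Jan 3 (1838 is not a leap year).
Jan 30 is 27 days after Jan 3; 27 mod 7 = 6, so Wednesday + 6 = Tuesday.
2349 mod 7 = 4, so 2349 days before a Tuesday is Tuesday − 4 = Friday.

Friday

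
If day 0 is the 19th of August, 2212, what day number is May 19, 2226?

5021

Aug 19, 2212 → Aug 19, 2213: 365 days.
Aug 19, 2213 → Aug 19, 2214: 365 days.
Aug 19, 2214 → Aug 19, 2215: 365 days.
Aug 19, 2215 → Aug 19, 2216: 366 days (Feb 29, 2216 is in that span).
Aug 19, 2216 → Aug 19, 2217: 365 days.
Aug 19, 2217 → Aug 19, 2218: 365 days.
Aug 19, 2218 → Aug 19, 2219: 365 days.
Aug 19, 2219 → Aug 19, 2220: 366 days (Feb 29, 2220 is in that span).
Aug 19, 2220 → Aug 19, 2221: 365 days.
Aug 19, 2221 → Aug 19, 2222: 365 days.
Aug 19, 2222 → Aug 19, 2223: 365 days.
Aug 19, 2223 → Aug 19, 2224: 366 days (Feb 29, 2224 is in that span).
Aug 19, 2224 → Aug 19, 2225: 365 days.
Aug 19, 2225 → Sep 19, 2225: 31 days (August has 31).
Sep 19, 2225 → Oct 19, 2225: 30 days (September has 30).
Oct 19, 2225 → Nov 19, 2225: 31 days (October has 31).
Nov 19, 2225 → Dec 19, 2225: 30 days (November has 30).
Dec 19, 2225 → Jan 19, 2226: 31 days (December has 31).
Jan 19, 2226 → Feb 19, 2226: 31 days (January has 31).
Feb 19, 2226 → Mar 19, 2226: 28 days (February has 28).
Mar 19, 2226 → Apr 19, 2226: 31 days (March has 31).
Apr 19, 2226 → May 19, 2226: 30 days.
Total: 5021 days.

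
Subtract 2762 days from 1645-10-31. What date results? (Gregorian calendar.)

−365 (one year) → Oct 31, 1644 (2397 left).
−366 (one year; includes Feb 29, 1644) → Oct 31, 1643 (2031 left).
−365 (one year) → Oct 31, 1642 (1666 left).
−365 (one year) → Oct 31, 1641 (1301 left).
−365 (one year) → Oct 31, 1640 (936 left).
−366 (one year; includes Feb 29, 1640) → Oct 31, 1639 (570 left).
−365 (one year) → Oct 31, 1638 (205 left).
−31 → Sep 30, 1638 (end of Sep, 30 days; 174 left).
−30 → Aug 31, 1638 (end of Aug, 31 days; 144 left).
−31 → Jul 31, 1638 (end of Jul, 31 days; 113 left).
−31 → Jun 30, 1638 (end of Jun, 30 days; 82 left).
−30 → May 31, 1638 (end of May, 31 days; 52 left).
−31 → Apr 30, 1638 (end of Apr, 30 days; 21 left).
−21 → Apr 9, 1638.

April 9, 1638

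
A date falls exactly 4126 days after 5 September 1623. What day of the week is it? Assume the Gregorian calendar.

Sep 5, 1623 is a Tuesday.
4126 mod 7 = 3, so 4126 days after a Tuesday is Tuesday + 3 = Friday.

Friday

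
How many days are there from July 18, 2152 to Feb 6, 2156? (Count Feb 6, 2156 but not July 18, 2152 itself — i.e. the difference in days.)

Jul 18, 2152 → Jul 18, 2153: 365 days.
Jul 18, 2153 → Jul 18, 2154: 365 days.
Jul 18, 2154 → Jul 18, 2155: 365 days.
Jul 18, 2155 → Aug 18, 2155: 31 days (July has 31).
Aug 18, 2155 → Sep 18, 2155: 31 days (August has 31).
Sep 18, 2155 → Oct 18, 2155: 30 days (September has 30).
Oct 18, 2155 → Nov 18, 2155: 31 days (October has 31).
Nov 18, 2155 → Dec 18, 2155: 30 days (November has 30).
Dec 18, 2155 → Jan 18, 2156: 31 days (December has 31).
Jan 18, 2156 → Feb 6, 2156: 19 days.
Total: 1298 days.

1298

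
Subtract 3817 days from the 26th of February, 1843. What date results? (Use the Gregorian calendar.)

September 14, 1832

−365 (one year) → Feb 26, 1842 (3452 left).
−365 (one year) → Feb 26, 1841 (3087 left).
−366 (one year; includes Feb 29, 1840) → Feb 26, 1840 (2721 left).
−365 (one year) → Feb 26, 1839 (2356 left).
−365 (one year) → Feb 26, 1838 (1991 left).
−365 (one year) → Feb 26, 1837 (1626 left).
−366 (one year; includes Feb 29, 1836) → Feb 26, 1836 (1260 left).
−365 (one year) → Feb 26, 1835 (895 left).
−365 (one year) → Feb 26, 1834 (530 left).
−365 (one year) → Feb 26, 1833 (165 left).
−26 → Jan 31, 1833 (end of Jan, 31 days; 139 left).
−31 → Dec 31, 1832 (end of Dec, 31 days; 108 left).
−31 → Nov 30, 1832 (end of Nov, 30 days; 77 left).
−30 → Oct 31, 1832 (end of Oct, 31 days; 47 left).
−31 → Sep 30, 1832 (end of Sep, 30 days; 16 left).
−16 → Sep 14, 1832.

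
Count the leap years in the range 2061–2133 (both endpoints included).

Multiples of 4 in [2061,2133]: 18.
Of those, multiples of 100: 1 (not leap unless ÷400).
Multiples of 400: 0.
Leap years = 18 − 1 + 0 = 17.

17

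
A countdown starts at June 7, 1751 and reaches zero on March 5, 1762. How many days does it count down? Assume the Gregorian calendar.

3924

Jun 7, 1751 → Jun 7, 1752: 366 days (Feb 29, 1752 is in that span).
Jun 7, 1752 → Jun 7, 1753: 365 days.
Jun 7, 1753 → Jun 7, 1754: 365 days.
Jun 7, 1754 → Jun 7, 1755: 365 days.
Jun 7, 1755 → Jun 7, 1756: 366 days (Feb 29, 1756 is in that span).
Jun 7, 1756 → Jun 7, 1757: 365 days.
Jun 7, 1757 → Jun 7, 1758: 365 days.
Jun 7, 1758 → Jun 7, 1759: 365 days.
Jun 7, 1759 → Jun 7, 1760: 366 days (Feb 29, 1760 is in that span).
Jun 7, 1760 → Jun 7, 1761: 365 days.
Jun 7, 1761 → Jul 7, 1761: 30 days (June has 30).
Jul 7, 1761 → Aug 7, 1761: 31 days (July has 31).
Aug 7, 1761 → Sep 7, 1761: 31 days (August has 31).
Sep 7, 1761 → Oct 7, 1761: 30 days (September has 30).
Oct 7, 1761 → Nov 7, 1761: 31 days (October has 31).
Nov 7, 1761 → Dec 7, 1761: 30 days (November has 30).
Dec 7, 1761 → Jan 7, 1762: 31 days (December has 31).
Jan 7, 1762 → Feb 7, 1762: 31 days (January has 31).
Feb 7, 1762 → Mar 5, 1762: 26 days.
Total: 3924 days.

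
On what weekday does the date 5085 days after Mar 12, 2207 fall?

Sunday

First find the weekday of Mar 12, 2207. Doomsday rule: the anchor day for the 2200s is Friday. For year 07: 7÷12 = 0 r 7, and 7÷4 = 1, so 0+7+1 = 8.
Friday + 8 ≡ Saturday — that's 2207's doomsday.
In March the doomsday date is Mar 14.
Mar 12 is 2 days before Mar 14; 2 mod 7 = 2, so Saturday − 2 = Thursday.
5085 mod 7 = 3, so 5085 days after a Thursday is Thursday + 3 = Sunday.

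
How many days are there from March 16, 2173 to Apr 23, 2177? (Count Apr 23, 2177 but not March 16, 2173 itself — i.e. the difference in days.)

Mar 16, 2173 → Mar 16, 2174: 365 days.
Mar 16, 2174 → Mar 16, 2175: 365 days.
Mar 16, 2175 → Mar 16, 2176: 366 days (Feb 29, 2176 is in that span).
Mar 16, 2176 → Mar 16, 2177: 365 days.
Mar 16, 2177 → Apr 16, 2177: 31 days (March has 31).
Apr 16, 2177 → Apr 23, 2177: 7 days.
Total: 1499 days.

1499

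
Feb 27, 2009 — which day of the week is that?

Doomsday rule: the anchor day for the 2000s is Tuesday. For year 09: 9÷12 = 0 r 9, and 9÷4 = 2, so 0+9+2 = 11.
Tuesday + 11 ≡ Saturday — that's 2009's doomsday.
In February the doomsday date is Feb 28 (2009 is not a leap year).
Feb 27 is 1 day before Feb 28; 1 mod 7 = 1, so Saturday − 1 = Friday.

Friday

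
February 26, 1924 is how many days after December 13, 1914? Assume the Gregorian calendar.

Dec 13, 1914 → Dec 13, 1915: 365 days.
Dec 13, 1915 → Dec 13, 1916: 366 days (Feb 29, 1916 is in that span).
Dec 13, 1916 → Dec 13, 1917: 365 days.
Dec 13, 1917 → Dec 13, 1918: 365 days.
Dec 13, 1918 → Dec 13, 1919: 365 days.
Dec 13, 1919 → Dec 13, 1920: 366 days (Feb 29, 1920 is in that span).
Dec 13, 1920 → Dec 13, 1921: 365 days.
Dec 13, 1921 → Dec 13, 1922: 365 days.
Dec 13, 1922 → Dec 13, 1923: 365 days.
Dec 13, 1923 → Jan 13, 1924: 31 days (December has 31).
Jan 13, 1924 → Feb 13, 1924: 31 days (January has 31).
Feb 13, 1924 → Feb 26, 1924: 13 days.
Total: 3362 days.

3362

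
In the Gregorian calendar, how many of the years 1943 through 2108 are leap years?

Multiples of 4 in [1943,2108]: 42.
Of those, multiples of 100: 2 (not leap unless ÷400).
Multiples of 400: 1.
Leap years = 42 − 2 + 1 = 41.

41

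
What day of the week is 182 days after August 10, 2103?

Aug 10, 2103 is a Friday.
182 mod 7 = 0, so 182 days after a Friday is Friday + 0 = Friday.

Friday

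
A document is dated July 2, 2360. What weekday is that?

Saturday

Doomsday rule: the anchor day for the 2300s is Wednesday. For year 60: 60÷12 = 5 r 0, and 0÷4 = 0, so 5+0+0 = 5.
Wednesday + 5 ≡ Monday — that's 2360's doomsday.
In July the doomsday date is Jul 11.
Jul 2 is 9 days before Jul 11; 9 mod 7 = 2, so Monday − 2 = Saturday.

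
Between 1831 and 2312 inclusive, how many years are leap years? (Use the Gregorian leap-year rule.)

117

Multiples of 4 in [1831,2312]: 121.
Of those, multiples of 100: 5 (not leap unless ÷400).
Multiples of 400: 1.
Leap years = 121 − 5 + 1 = 117.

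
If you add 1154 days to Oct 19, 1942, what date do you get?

December 16, 1945

+365 (one year) → Oct 19, 1943 (789 left).
+366 (one year; includes Feb 29, 1944) → Oct 19, 1944 (423 left).
+365 (one year) → Oct 19, 1945 (58 left).
Oct has 31 days: +13 → Nov 1, 1945 (45 left).
Nov has 30 days: +30 → Dec 1, 1945 (15 left).
+15 → Dec 16, 1945.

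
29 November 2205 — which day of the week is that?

Doomsday rule: the anchor day for the 2200s is Friday. For year 05: 5÷12 = 0 r 5, and 5÷4 = 1, so 0+5+1 = 6.
Friday + 6 ≡ Thursday — that's 2205's doomsday.
In November the doomsday date is Nov 7.
Nov 29 is 22 days after Nov 7; 22 mod 7 = 1, so Thursday + 1 = Friday.

Friday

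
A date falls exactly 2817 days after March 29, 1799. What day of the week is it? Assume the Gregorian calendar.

Mar 29, 1799 is a Friday.
2817 mod 7 = 3, so 2817 days after a Friday is Friday + 3 = Monday.

Monday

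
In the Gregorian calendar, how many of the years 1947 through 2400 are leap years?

Multiples of 4 in [1947,2400]: 114.
Of those, multiples of 100: 5 (not leap unless ÷400).
Multiples of 400: 2.
Leap years = 114 − 5 + 2 = 111.

111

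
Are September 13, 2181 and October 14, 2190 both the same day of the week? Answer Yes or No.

Yes

From Sep 13, 2181 to Oct 14, 2190 is 3318 days.
3318 mod 7 = 0, so they are the same weekday.
(Sep 13, 2181 is a Thursday; Oct 14, 2190 is a Thursday.)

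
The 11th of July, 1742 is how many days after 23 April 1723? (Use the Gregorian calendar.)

Apr 23, 1723 → Apr 23, 1724: 366 days (Feb 29, 1724 is in that span).
Apr 23, 1724 → Apr 23, 1725: 365 days.
Apr 23, 1725 → Apr 23, 1726: 365 days.
Apr 23, 1726 → Apr 23, 1727: 365 days.
Apr 23, 1727 → Apr 23, 1728: 366 days (Feb 29, 1728 is in that span).
Apr 23, 1728 → Apr 23, 1729: 365 days.
Apr 23, 1729 → Apr 23, 1730: 365 days.
Apr 23, 1730 → Apr 23, 1731: 365 days.
Apr 23, 1731 → Apr 23, 1732: 366 days (Feb 29, 1732 is in that span).
Apr 23, 1732 → Apr 23, 1733: 365 days.
Apr 23, 1733 → Apr 23, 1734: 365 days.
Apr 23, 1734 → Apr 23, 1735: 365 days.
Apr 23, 1735 → Apr 23, 1736: 366 days (Feb 29, 1736 is in that span).
Apr 23, 1736 → Apr 23, 1737: 365 days.
Apr 23, 1737 → Apr 23, 1738: 365 days.
Apr 23, 1738 → Apr 23, 1739: 365 days.
Apr 23, 1739 → Apr 23, 1740: 366 days (Feb 29, 1740 is in that span).
Apr 23, 1740 → Apr 23, 1741: 365 days.
Apr 23, 1741 → Apr 23, 1742: 365 days.
Apr 23, 1742 → May 23, 1742: 30 days (April has 30).
May 23, 1742 → Jun 23, 1742: 31 days (May has 31).
Jun 23, 1742 → Jul 11, 1742: 18 days.
Total: 7019 days.

7019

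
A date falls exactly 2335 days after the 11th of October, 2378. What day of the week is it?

First find the weekday of Oct 11, 2378. Doomsday rule: the anchor day for the 2300s is Wednesday. For year 78: 78÷12 = 6 r 6, and 6÷4 = 1, so 6+6+1 = 13.
Wednesday + 13 ≡ Tuesday — that's 2378's doomsday.
In October the doomsday date is Oct 10.
Oct 11 is 1 day after Oct 10; 1 mod 7 = 1, so Tuesday + 1 = Wednesday.
2335 mod 7 = 4, so 2335 days after a Wednesday is Wednesday + 4 = Sunday.

Sunday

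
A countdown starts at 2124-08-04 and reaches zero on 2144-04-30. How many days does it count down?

Aug 4, 2124 → Aug 4, 2125: 365 days.
Aug 4, 2125 → Aug 4, 2126: 365 days.
Aug 4, 2126 → Aug 4, 2127: 365 days.
Aug 4, 2127 → Aug 4, 2128: 366 days (Feb 29, 2128 is in that span).
Aug 4, 2128 → Aug 4, 2129: 365 days.
Aug 4, 2129 → Aug 4, 2130: 365 days.
Aug 4, 2130 → Aug 4, 2131: 365 days.
Aug 4, 2131 → Aug 4, 2132: 366 days (Feb 29, 2132 is in that span).
Aug 4, 2132 → Aug 4, 2133: 365 days.
Aug 4, 2133 → Aug 4, 2134: 365 days.
Aug 4, 2134 → Aug 4, 2135: 365 days.
Aug 4, 2135 → Aug 4, 2136: 366 days (Feb 29, 2136 is in that span).
Aug 4, 2136 → Aug 4, 2137: 365 days.
Aug 4, 2137 → Aug 4, 2138: 365 days.
Aug 4, 2138 → Aug 4, 2139: 365 days.
Aug 4, 2139 → Aug 4, 2140: 366 days (Feb 29, 2140 is in that span).
Aug 4, 2140 → Aug 4, 2141: 365 days.
Aug 4, 2141 → Aug 4, 2142: 365 days.
Aug 4, 2142 → Aug 4, 2143: 365 days.
Aug 4, 2143 → Sep 4, 2143: 31 days (August has 31).
Sep 4, 2143 → Oct 4, 2143: 30 days (September has 30).
Oct 4, 2143 → Nov 4, 2143: 31 days (October has 31).
Nov 4, 2143 → Dec 4, 2143: 30 days (November has 30).
Dec 4, 2143 → Jan 4, 2144: 31 days (December has 31).
Jan 4, 2144 → Feb 4, 2144: 31 days (January has 31).
Feb 4, 2144 → Mar 4, 2144: 29 days (February has 29).
Mar 4, 2144 → Apr 4, 2144: 31 days (March has 31).
Apr 4, 2144 → Apr 30, 2144: 26 days.
Total: 7209 days.

7209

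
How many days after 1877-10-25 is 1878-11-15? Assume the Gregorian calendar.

386

Oct 25, 1877 → Nov 25, 1877: 31 days (October has 31).
Nov 25, 1877 → Dec 25, 1877: 30 days (November has 30).
Dec 25, 1877 → Jan 25, 1878: 31 days (December has 31).
Jan 25, 1878 → Feb 25, 1878: 31 days (January has 31).
Feb 25, 1878 → Mar 25, 1878: 28 days (February has 28).
Mar 25, 1878 → Apr 25, 1878: 31 days (March has 31).
Apr 25, 1878 → May 25, 1878: 30 days (April has 30).
May 25, 1878 → Jun 25, 1878: 31 days (May has 31).
Jun 25, 1878 → Jul 25, 1878: 30 days (June has 30).
Jul 25, 1878 → Aug 25, 1878: 31 days (July has 31).
Aug 25, 1878 → Sep 25, 1878: 31 days (August has 31).
Sep 25, 1878 → Oct 25, 1878: 30 days (September has 30).
Oct 25, 1878 → Nov 15, 1878: 21 days.
Total: 386 days.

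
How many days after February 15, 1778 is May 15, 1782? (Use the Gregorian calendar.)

1550

Feb 15, 1778 → Feb 15, 1779: 365 days.
Feb 15, 1779 → Feb 15, 1780: 365 days.
Feb 15, 1780 → Feb 15, 1781: 366 days (Feb 29, 1780 is in that span).
Feb 15, 1781 → Feb 15, 1782: 365 days.
Feb 15, 1782 → Mar 15, 1782: 28 days (February has 28).
Mar 15, 1782 → Apr 15, 1782: 31 days (March has 31).
Apr 15, 1782 → May 15, 1782: 30 days.
Total: 1550 days.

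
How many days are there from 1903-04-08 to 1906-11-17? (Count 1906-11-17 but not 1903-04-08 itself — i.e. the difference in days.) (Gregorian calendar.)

1319

Apr 8, 1903 → Apr 8, 1904: 366 days (Feb 29, 1904 is in that span).
Apr 8, 1904 → Apr 8, 1905: 365 days.
Apr 8, 1905 → Apr 8, 1906: 365 days.
Apr 8, 1906 → May 8, 1906: 30 days (April has 30).
May 8, 1906 → Jun 8, 1906: 31 days (May has 31).
Jun 8, 1906 → Jul 8, 1906: 30 days (June has 30).
Jul 8, 1906 → Aug 8, 1906: 31 days (July has 31).
Aug 8, 1906 → Sep 8, 1906: 31 days (August has 31).
Sep 8, 1906 → Oct 8, 1906: 30 days (September has 30).
Oct 8, 1906 → Nov 8, 1906: 31 days (October has 31).
Nov 8, 1906 → Nov 17, 1906: 9 days.
Total: 1319 days.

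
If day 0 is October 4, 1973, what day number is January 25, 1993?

7053

Oct 4, 1973 → Oct 4, 1974: 365 days.
Oct 4, 1974 → Oct 4, 1975: 365 days.
Oct 4, 1975 → Oct 4, 1976: 366 days (Feb 29, 1976 is in that span).
Oct 4, 1976 → Oct 4, 1977: 365 days.
Oct 4, 1977 → Oct 4, 1978: 365 days.
Oct 4, 1978 → Oct 4, 1979: 365 days.
Oct 4, 1979 → Oct 4, 1980: 366 days (Feb 29, 1980 is in that span).
Oct 4, 1980 → Oct 4, 1981: 365 days.
Oct 4, 1981 → Oct 4, 1982: 365 days.
Oct 4, 1982 → Oct 4, 1983: 365 days.
Oct 4, 1983 → Oct 4, 1984: 366 days (Feb 29, 1984 is in that span).
Oct 4, 1984 → Oct 4, 1985: 365 days.
Oct 4, 1985 → Oct 4, 1986: 365 days.
Oct 4, 1986 → Oct 4, 1987: 365 days.
Oct 4, 1987 → Oct 4, 1988: 366 days (Feb 29, 1988 is in that span).
Oct 4, 1988 → Oct 4, 1989: 365 days.
Oct 4, 1989 → Oct 4, 1990: 365 days.
Oct 4, 1990 → Oct 4, 1991: 365 days.
Oct 4, 1991 → Oct 4, 1992: 366 days (Feb 29, 1992 is in that span).
Oct 4, 1992 → Nov 4, 1992: 31 days (October has 31).
Nov 4, 1992 → Dec 4, 1992: 30 days (November has 30).
Dec 4, 1992 → Jan 4, 1993: 31 days (December has 31).
Jan 4, 1993 → Jan 25, 1993: 21 days.
Total: 7053 days.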